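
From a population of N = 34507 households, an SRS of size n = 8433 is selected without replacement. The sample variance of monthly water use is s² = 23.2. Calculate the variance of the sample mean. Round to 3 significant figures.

0.00208

Under SRS without replacement, Var(ȳ) = (1 − f)·s²/n with f = n/N = 8433/34507 = 0.24438520.
Var(ȳ) = (1 − 0.24438520)·23.2/8433 = 0.75561480·0.0027510969 = 0.0020787695.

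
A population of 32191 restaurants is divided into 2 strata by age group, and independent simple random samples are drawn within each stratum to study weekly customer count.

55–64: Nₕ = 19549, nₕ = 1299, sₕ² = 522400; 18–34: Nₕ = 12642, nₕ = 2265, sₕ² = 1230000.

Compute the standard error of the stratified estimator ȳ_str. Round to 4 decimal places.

14.3946

Var(ȳ_str) = Σₕ Wₕ²(1 − fₕ)sₕ²/nₕ with Wₕ = Nₕ/N, N = 32191.
55–64: Wₕ = 0.60728154; term = 0.60728154²·(1 − 0.06644841)·522400/1299 = 138.45623.
18–34: Wₕ = 0.39271846; term = 0.39271846²·(1 − 0.17916469)·1230000/2265 = 68.747288.
Sum = 207.20352.
SE = √(207.20352) = 14.3946.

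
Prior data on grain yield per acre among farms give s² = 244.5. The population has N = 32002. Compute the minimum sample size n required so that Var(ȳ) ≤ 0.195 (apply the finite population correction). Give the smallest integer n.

Without fpc, n₀ = s²/D = 244.5/0.195 = 1253.8462.
With fpc, (1 − n/N)·s²/n ≤ D requires n ≥ n₀/(1 + n₀/N) = 1253.8462/(1 + 1253.8462/32002) = 1206.5724.
Rounding up, n = 1207.

1207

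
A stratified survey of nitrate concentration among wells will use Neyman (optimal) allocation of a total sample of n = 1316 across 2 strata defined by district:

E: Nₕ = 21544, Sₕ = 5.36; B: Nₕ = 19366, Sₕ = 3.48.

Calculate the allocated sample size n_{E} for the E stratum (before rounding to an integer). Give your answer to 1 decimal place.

831.0

Neyman allocation: nₕ = n·NₕSₕ / Σⱼ NⱼSⱼ.
Σ NⱼSⱼ = 21544·5.36 + 19366·3.48 = 182869.52.
n_{E} = 1316·21544·5.36 / 182869.52 = 831.0.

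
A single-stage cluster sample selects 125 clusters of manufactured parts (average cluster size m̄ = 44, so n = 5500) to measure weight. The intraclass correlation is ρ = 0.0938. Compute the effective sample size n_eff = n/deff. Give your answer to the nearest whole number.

1093

deff = 1 + (44 − 1)·0.0938 = 1 + 4.0334 = 5.0334.
n_eff = 5500 / 5.0334 = 1093.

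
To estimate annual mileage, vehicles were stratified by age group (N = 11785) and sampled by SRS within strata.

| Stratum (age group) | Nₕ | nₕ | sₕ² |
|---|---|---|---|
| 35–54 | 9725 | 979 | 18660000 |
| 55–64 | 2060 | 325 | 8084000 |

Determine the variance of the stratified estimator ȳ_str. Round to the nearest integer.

12313

Var(ȳ_str) = Σₕ Wₕ²(1 − fₕ)sₕ²/nₕ with Wₕ = Nₕ/N, N = 11785.
35–54: Wₕ = 0.82520153; term = 0.82520153²·(1 − 0.10066838)·18660000/979 = 11672.634.
55–64: Wₕ = 0.17479847; term = 0.17479847²·(1 − 0.15776699)·8084000/325 = 640.10389.
Sum = 12312.738.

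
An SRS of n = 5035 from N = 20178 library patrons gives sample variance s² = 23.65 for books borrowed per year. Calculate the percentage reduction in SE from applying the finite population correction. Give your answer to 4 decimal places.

f = n/N = 5035/20178 = 0.24952919.
SE_no-fpc = √(s²/n) = 0.068535539; SE_fpc = √((1−f)s²/n) = 0.059372145.
Ratio = √(1−f) = 0.86629718. Reduction = 100·(1 − 0.86629718) = 13.3703%.

13.3703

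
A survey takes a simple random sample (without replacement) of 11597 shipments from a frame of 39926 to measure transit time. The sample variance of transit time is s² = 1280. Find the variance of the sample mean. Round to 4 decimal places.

0.0783

Under SRS without replacement, Var(ȳ) = (1 − f)·s²/n with f = n/N = 11597/39926 = 0.29046236.
Var(ȳ) = (1 − 0.29046236)·1280/11597 = 0.70953764·0.11037337 = 0.078314063.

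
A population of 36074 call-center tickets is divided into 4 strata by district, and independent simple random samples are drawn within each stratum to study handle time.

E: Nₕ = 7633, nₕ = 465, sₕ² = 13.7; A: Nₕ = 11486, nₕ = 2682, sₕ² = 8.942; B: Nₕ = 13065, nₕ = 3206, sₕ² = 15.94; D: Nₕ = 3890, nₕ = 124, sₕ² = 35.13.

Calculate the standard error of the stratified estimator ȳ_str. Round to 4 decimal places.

Var(ȳ_str) = Σₕ Wₕ²(1 − fₕ)sₕ²/nₕ with Wₕ = Nₕ/N, N = 36074.
E: Wₕ = 0.21159284; term = 0.21159284²·(1 − 0.06091969)·13.7/465 = 0.0012387175.
A: Wₕ = 0.31840106; term = 0.31840106²·(1 − 0.23350165)·8.942/2682 = 2.5908134 × 10^-4.
B: Wₕ = 0.36217220; term = 0.36217220²·(1 − 0.24538844)·15.94/3206 = 4.9212846 × 10^-4.
D: Wₕ = 0.10783390; term = 0.10783390²·(1 − 0.03187661)·35.13/124 = 0.0031893177.
Sum = 0.005179245.
SE = √(0.005179245) = 0.0720.

0.0720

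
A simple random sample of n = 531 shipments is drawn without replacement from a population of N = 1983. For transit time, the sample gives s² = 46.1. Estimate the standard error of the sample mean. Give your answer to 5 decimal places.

0.25213

Under SRS without replacement, Var(ȳ) = (1 − f)·s²/n with f = n/N = 531/1983 = 0.26777610.
Var(ȳ) = (1 − 0.26777610)·46.1/531 = 0.73222390·0.086817326 = 0.063569721.
SE(ȳ) = √(0.063569721) = 0.25213.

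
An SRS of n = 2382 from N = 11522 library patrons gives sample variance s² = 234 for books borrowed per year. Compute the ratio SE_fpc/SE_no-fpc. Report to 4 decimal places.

f = n/N = 2382/11522 = 0.20673494.
SE_no-fpc = √(s²/n) = 0.31342747; SE_fpc = √((1−f)s²/n) = 0.27915552.
Ratio = √(1−f) = 0.89065429.

0.8907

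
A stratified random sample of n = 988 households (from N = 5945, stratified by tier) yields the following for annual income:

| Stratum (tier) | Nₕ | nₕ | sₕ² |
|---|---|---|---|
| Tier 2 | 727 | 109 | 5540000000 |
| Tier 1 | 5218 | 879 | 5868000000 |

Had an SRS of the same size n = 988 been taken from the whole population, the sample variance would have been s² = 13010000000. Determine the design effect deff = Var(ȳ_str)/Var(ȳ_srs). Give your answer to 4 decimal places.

0.4483

Var(ȳ_str) = Σ Wₕ²(1−fₕ)sₕ²/nₕ with Wₕ = Nₕ/5945:
  Tier 2: (727/5945)²·(1−109/727)·5540000000/109 = 646104.01
  Tier 1: (5218/5945)²·(1−879/5218)·5868000000/879 = 4.2765272 × 10^6
  → Var(ȳ_str) = 4.9226312 × 10^6.
Var(ȳ_srs) = (1 − 988/5945)·13010000000/988 = 1.0979623 × 10^7.
deff = (4.9226312 × 10^6) / (1.0979623 × 10^7) = 0.4483.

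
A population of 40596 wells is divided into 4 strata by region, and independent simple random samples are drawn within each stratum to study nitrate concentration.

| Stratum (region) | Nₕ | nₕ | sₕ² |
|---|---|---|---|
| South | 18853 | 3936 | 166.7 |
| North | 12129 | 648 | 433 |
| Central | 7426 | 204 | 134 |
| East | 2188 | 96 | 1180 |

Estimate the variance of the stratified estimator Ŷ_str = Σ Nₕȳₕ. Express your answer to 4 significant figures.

Var(Ŷ_str) = Σₕ Nₕ²(1 − fₕ)sₕ²/nₕ.
South: 18853²·(1 − 3936/18853)·166.7/3936 = 1.1910842 × 10^7.
North: 12129²·(1 − 648/12129)·433/648 = 9.3050263 × 10^7.
Central: 7426²·(1 − 204/7426)·134/204 = 3.5227925 × 10^7.
East: 2188²·(1 − 96/2188)·1180/96 = 5.6262597 × 10^7.
Sum = 1.9645163 × 10^8.

1.965 × 10^8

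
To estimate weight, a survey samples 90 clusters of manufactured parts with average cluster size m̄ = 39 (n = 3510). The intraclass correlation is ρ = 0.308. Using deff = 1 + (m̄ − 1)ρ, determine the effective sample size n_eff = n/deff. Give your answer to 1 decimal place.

deff = 1 + (39 − 1)·0.308 = 1 + 11.704 = 12.704.
n_eff = 3510 / 12.704 = 276.3.

276.3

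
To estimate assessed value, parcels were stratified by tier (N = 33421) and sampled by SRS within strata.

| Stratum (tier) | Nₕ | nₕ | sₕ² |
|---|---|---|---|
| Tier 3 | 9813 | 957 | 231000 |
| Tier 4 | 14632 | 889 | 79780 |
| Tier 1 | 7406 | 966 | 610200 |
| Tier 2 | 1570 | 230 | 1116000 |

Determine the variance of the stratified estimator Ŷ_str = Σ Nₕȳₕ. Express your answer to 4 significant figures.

7.936 × 10^10

Var(Ŷ_str) = Σₕ Nₕ²(1 − fₕ)sₕ²/nₕ.
Tier 3: 9813²·(1 − 957/9813)·231000/957 = 2.097681 × 10^10.
Tier 4: 14632²·(1 − 889/14632)·79780/889 = 1.8045857 × 10^10.
Tier 1: 7406²·(1 − 966/7406)·610200/966 = 3.0127608 × 10^10.
Tier 2: 1570²·(1 − 230/1570)·1116000/230 = 1.0208003 × 10^10.
Sum = 7.9358278 × 10^10.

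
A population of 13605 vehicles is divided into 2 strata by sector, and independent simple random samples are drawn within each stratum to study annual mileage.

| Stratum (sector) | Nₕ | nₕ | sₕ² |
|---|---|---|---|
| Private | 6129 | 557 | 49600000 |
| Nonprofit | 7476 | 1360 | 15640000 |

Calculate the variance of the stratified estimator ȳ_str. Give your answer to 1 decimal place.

19270.5

Var(ȳ_str) = Σₕ Wₕ²(1 − fₕ)sₕ²/nₕ with Wₕ = Nₕ/N, N = 13605.
Private: Wₕ = 0.45049614; term = 0.45049614²·(1 − 0.09087943)·49600000/557 = 16429.718.
Nonprofit: Wₕ = 0.54950386; term = 0.54950386²·(1 − 0.18191546)·15640000/1360 = 2840.7794.
Sum = 19270.497.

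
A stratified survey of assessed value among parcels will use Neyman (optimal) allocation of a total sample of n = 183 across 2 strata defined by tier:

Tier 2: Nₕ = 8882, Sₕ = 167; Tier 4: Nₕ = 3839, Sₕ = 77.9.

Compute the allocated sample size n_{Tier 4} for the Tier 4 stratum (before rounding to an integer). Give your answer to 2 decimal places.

30.71

Neyman allocation: nₕ = n·NₕSₕ / Σⱼ NⱼSⱼ.
Σ NⱼSⱼ = 8882·167 + 3839·77.9 = 1.7823521 × 10^6.
n_{Tier 4} = 183·3839·77.9 / (1.7823521 × 10^6) = 30.71.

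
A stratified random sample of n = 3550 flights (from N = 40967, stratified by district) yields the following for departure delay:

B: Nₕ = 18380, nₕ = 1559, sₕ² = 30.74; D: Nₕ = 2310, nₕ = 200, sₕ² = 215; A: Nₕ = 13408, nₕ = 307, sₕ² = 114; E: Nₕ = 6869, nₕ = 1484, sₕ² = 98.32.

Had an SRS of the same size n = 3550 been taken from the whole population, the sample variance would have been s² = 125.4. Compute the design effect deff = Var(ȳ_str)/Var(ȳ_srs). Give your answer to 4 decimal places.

1.4593

Var(ȳ_str) = Σ Wₕ²(1−fₕ)sₕ²/nₕ with Wₕ = Nₕ/40967:
  B: (18380/40967)²·(1−1559/18380)·30.74/1559 = 0.0036323421
  D: (2310/40967)²·(1−200/2310)·215/200 = 0.0031220121
  A: (13408/40967)²·(1−307/13408)·114/307 = 0.038865709
  E: (6869/40967)²·(1−1484/6869)·98.32/1484 = 0.0014602219
  → Var(ȳ_str) = 0.047080285.
Var(ȳ_srs) = (1 − 3550/40967)·125.4/3550 = 0.032262943.
deff = 0.047080285 / 0.032262943 = 1.4593.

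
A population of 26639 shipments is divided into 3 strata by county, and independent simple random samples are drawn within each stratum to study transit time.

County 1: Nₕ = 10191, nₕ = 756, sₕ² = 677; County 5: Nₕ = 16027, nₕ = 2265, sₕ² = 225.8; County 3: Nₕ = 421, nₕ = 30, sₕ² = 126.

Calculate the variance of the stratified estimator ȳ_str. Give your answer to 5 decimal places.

0.15330

Var(ȳ_str) = Σₕ Wₕ²(1 − fₕ)sₕ²/nₕ with Wₕ = Nₕ/N, N = 26639.
County 1: Wₕ = 0.38255941; term = 0.38255941²·(1 − 0.07418310)·677/756 = 0.12133602.
County 5: Wₕ = 0.60163670; term = 0.60163670²·(1 − 0.14132402)·225.8/2265 = 0.030985156.
County 3: Wₕ = 0.01580390; term = 0.01580390²·(1 − 0.07125891)·126/30 = 9.7425425 × 10^-4.
Sum = 0.15329543.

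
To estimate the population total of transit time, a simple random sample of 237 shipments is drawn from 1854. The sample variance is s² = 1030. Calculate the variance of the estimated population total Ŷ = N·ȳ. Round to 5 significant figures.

1.3029 × 10^7

Var(Ŷ) = N²·Var(ȳ) = N²·(1 − n/N)·s²/n.
f = 237/1854 = 0.12783172; Var(ȳ) = 0.87216828·1030/237 = 3.790436.
Var(Ŷ) = 1854² · 3.790436 = 1.3028926 × 10^7.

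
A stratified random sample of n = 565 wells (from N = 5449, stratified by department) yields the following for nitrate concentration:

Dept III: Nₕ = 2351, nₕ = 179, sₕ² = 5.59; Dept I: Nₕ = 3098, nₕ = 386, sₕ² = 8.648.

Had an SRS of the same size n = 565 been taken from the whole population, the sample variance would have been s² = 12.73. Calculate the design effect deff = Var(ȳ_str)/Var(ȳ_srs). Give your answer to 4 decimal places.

0.5799

Var(ȳ_str) = Σ Wₕ²(1−fₕ)sₕ²/nₕ with Wₕ = Nₕ/5449:
  Dept III: (2351/5449)²·(1−179/2351)·5.59/179 = 0.0053707831
  Dept I: (3098/5449)²·(1−386/3098)·8.648/386 = 0.0063396584
  → Var(ȳ_str) = 0.011710442.
Var(ȳ_srs) = (1 − 565/5449)·12.73/565 = 0.020194765.
deff = 0.011710442 / 0.020194765 = 0.5799.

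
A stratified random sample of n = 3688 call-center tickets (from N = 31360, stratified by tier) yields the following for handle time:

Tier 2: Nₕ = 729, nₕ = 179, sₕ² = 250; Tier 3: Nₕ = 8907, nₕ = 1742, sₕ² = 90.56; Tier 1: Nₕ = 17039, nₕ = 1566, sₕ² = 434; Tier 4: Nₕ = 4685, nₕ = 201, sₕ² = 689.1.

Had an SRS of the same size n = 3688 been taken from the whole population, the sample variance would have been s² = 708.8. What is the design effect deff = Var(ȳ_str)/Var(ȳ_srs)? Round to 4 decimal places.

0.8932

Var(ȳ_str) = Σ Wₕ²(1−fₕ)sₕ²/nₕ with Wₕ = Nₕ/31360:
  Tier 2: (729/31360)²·(1−179/729)·250/179 = 5.6941 × 10^-4
  Tier 3: (8907/31360)²·(1−1742/8907)·90.56/1742 = 0.003373524
  Tier 1: (17039/31360)²·(1−1566/17039)·434/1566 = 0.074295839
  Tier 4: (4685/31360)²·(1−201/4685)·689.1/201 = 0.073233415
  → Var(ȳ_str) = 0.15147219.
Var(ȳ_srs) = (1 − 3688/31360)·708.8/3688 = 0.16958885.
deff = 0.15147219 / 0.16958885 = 0.8932.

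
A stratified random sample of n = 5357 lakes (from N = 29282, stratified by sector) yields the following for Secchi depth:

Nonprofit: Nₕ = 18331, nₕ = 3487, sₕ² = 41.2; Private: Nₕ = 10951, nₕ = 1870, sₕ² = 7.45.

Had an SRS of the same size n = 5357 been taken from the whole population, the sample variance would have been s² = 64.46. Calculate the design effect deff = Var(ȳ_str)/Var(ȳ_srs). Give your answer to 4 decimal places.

Var(ȳ_str) = Σ Wₕ²(1−fₕ)sₕ²/nₕ with Wₕ = Nₕ/29282:
  Nonprofit: (18331/29282)²·(1−3487/18331)·41.2/3487 = 0.0037495651
  Private: (10951/29282)²·(1−1870/10951)·7.45/1870 = 4.6206242 × 10^-4
  → Var(ȳ_str) = 0.0042116275.
Var(ȳ_srs) = (1 − 5357/29282)·64.46/5357 = 0.0098315018.
deff = 0.0042116275 / 0.0098315018 = 0.4284.

0.4284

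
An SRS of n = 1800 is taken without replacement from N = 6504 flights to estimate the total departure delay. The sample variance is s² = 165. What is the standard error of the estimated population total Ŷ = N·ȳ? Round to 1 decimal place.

1674.7

Var(Ŷ) = N²·Var(ȳ) = N²·(1 − n/N)·s²/n.
f = 1800/6504 = 0.27675277; Var(ȳ) = 0.72324723·165/1800 = 0.066297663.
Var(Ŷ) = 6504² · 0.066297663 = 2.8045248 × 10^6.
SE(Ŷ) = √(2.8045248 × 10^6) = 1674.7.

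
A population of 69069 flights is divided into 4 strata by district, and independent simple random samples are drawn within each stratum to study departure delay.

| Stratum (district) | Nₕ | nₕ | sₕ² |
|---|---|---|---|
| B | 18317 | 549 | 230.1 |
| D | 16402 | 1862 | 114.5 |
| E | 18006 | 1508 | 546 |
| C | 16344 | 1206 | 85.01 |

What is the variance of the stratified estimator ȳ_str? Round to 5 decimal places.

0.05787

Var(ȳ_str) = Σₕ Wₕ²(1 − fₕ)sₕ²/nₕ with Wₕ = Nₕ/N, N = 69069.
B: Wₕ = 0.26519857; term = 0.26519857²·(1 − 0.02997216)·230.1/549 = 0.028593731.
D: Wₕ = 0.23747267; term = 0.23747267²·(1 − 0.11352274)·114.5/1862 = 0.0030741191.
E: Wₕ = 0.26069583; term = 0.26069583²·(1 − 0.08374986)·546/1508 = 0.022546208.
C: Wₕ = 0.23663293; term = 0.23663293²·(1 − 0.07378855)·85.01/1206 = 0.0036558067.
Sum = 0.057869865.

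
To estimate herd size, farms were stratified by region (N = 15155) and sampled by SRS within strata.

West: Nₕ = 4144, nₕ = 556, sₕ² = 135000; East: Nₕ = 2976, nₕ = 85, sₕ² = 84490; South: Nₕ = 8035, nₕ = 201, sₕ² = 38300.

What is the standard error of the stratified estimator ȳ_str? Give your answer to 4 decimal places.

10.2556

Var(ȳ_str) = Σₕ Wₕ²(1 − fₕ)sₕ²/nₕ with Wₕ = Nₕ/N, N = 15155.
West: Wₕ = 0.27344111; term = 0.27344111²·(1 − 0.13416988)·135000/556 = 15.718796.
East: Wₕ = 0.19637083; term = 0.19637083²·(1 − 0.02856183)·84490/85 = 37.235357.
South: Wₕ = 0.53018806; term = 0.53018806²·(1 − 0.02501556)·38300/201 = 52.222816.
Sum = 105.17697.
SE = √(105.17697) = 10.2556.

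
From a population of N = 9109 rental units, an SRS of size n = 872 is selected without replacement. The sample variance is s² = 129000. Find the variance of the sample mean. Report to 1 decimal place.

133.8

Under SRS without replacement, Var(ȳ) = (1 − f)·s²/n with f = n/N = 872/9109 = 0.09572950.
Var(ȳ) = (1 − 0.09572950)·129000/872 = 0.90427050·147.93578 = 133.77396.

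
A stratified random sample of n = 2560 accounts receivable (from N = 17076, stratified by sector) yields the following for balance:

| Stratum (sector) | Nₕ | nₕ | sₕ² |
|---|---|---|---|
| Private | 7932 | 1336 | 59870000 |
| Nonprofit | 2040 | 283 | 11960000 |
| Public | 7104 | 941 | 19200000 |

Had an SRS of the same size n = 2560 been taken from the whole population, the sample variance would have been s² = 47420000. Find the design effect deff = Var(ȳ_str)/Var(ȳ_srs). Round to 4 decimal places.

Var(ȳ_str) = Σ Wₕ²(1−fₕ)sₕ²/nₕ with Wₕ = Nₕ/17076:
  Private: (7932/17076)²·(1−1336/7932)·59870000/1336 = 8040.7
  Nonprofit: (2040/17076)²·(1−283/2040)·11960000/283 = 519.48664
  Public: (7104/17076)²·(1−941/7104)·19200000/941 = 3063.6167
  → Var(ȳ_str) = 11623.803.
Var(ȳ_srs) = (1 − 2560/17076)·47420000/2560 = 15746.441.
deff = 11623.803 / 15746.441 = 0.7382.

0.7382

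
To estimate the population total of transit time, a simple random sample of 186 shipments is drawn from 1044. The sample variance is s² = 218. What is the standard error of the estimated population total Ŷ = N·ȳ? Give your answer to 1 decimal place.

Var(Ŷ) = N²·Var(ȳ) = N²·(1 − n/N)·s²/n.
f = 186/1044 = 0.17816092; Var(ȳ) = 0.82183908·218/186 = 0.96323075.
Var(Ŷ) = 1044² · 0.96323075 = 1.0498599 × 10^6.
SE(Ŷ) = √(1.0498599 × 10^6) = 1024.6.

1024.6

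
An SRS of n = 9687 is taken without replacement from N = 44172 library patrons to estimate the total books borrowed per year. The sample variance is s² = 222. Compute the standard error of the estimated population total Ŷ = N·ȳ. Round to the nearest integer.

5908

Var(Ŷ) = N²·Var(ȳ) = N²·(1 − n/N)·s²/n.
f = 9687/44172 = 0.21930182; Var(ȳ) = 0.78069818·222/9687 = 0.017891504.
Var(Ŷ) = 44172² · 0.017891504 = 3.4909287 × 10^7.
SE(Ŷ) = √(3.4909287 × 10^7) = 5908.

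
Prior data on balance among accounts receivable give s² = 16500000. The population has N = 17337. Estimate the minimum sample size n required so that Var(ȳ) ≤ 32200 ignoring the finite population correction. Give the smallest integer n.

513

Without fpc, n₀ = s²/D = 16500000/32200 = 512.4224.
Rounding up, n = 513.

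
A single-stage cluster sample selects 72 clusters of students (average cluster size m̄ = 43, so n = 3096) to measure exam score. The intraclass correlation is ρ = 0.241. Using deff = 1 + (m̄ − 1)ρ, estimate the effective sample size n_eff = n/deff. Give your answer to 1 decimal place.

deff = 1 + (43 − 1)·0.241 = 1 + 10.122 = 11.122.
n_eff = 3096 / 11.122 = 278.4.

278.4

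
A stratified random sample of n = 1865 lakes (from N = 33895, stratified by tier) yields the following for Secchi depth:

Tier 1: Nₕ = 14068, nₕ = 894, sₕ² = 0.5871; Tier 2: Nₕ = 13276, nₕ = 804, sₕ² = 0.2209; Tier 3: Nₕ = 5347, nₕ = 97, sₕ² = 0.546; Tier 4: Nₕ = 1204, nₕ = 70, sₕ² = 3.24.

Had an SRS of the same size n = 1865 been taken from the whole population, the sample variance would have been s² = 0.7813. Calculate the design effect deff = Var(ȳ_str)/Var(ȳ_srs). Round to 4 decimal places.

0.8540

Var(ȳ_str) = Σ Wₕ²(1−fₕ)sₕ²/nₕ with Wₕ = Nₕ/33895:
  Tier 1: (14068/33895)²·(1−894/14068)·0.5871/894 = 1.0593837 × 10^-4
  Tier 2: (13276/33895)²·(1−804/13276)·0.2209/804 = 3.9597862 × 10^-5
  Tier 3: (5347/33895)²·(1−97/5347)·0.546/97 = 1.3753686 × 10^-4
  Tier 4: (1204/33895)²·(1−70/1204)·3.24/70 = 5.5006655 × 10^-5
  → Var(ȳ_str) = 3.3807975 × 10^-4.
Var(ȳ_srs) = (1 − 1865/33895)·0.7813/1865 = 3.9587702 × 10^-4.
deff = (3.3807975 × 10^-4) / (3.9587702 × 10^-4) = 0.8540.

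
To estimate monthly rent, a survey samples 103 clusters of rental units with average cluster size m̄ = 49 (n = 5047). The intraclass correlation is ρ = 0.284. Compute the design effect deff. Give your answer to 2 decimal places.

deff = 1 + (49 − 1)·0.284 = 1 + 13.632 = 14.632.

14.63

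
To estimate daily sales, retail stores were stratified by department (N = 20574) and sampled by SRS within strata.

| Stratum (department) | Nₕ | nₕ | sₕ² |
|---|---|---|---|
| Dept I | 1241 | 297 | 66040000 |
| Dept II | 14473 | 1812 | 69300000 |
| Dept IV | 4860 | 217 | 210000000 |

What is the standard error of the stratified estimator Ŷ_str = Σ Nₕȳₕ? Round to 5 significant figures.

5.3950 × 10^6

Var(Ŷ_str) = Σₕ Nₕ²(1 − fₕ)sₕ²/nₕ.
Dept I: 1241²·(1 − 297/1241)·66040000/297 = 2.60492 × 10^11.
Dept II: 14473²·(1 − 1812/14473)·69300000/1812 = 7.0081213 × 10^12.
Dept IV: 4860²·(1 − 217/4860)·210000000/217 = 2.1837077 × 10^13.
Sum = 2.910569 × 10^13.
SE = √(2.910569 × 10^13) = 5.3950 × 10^6.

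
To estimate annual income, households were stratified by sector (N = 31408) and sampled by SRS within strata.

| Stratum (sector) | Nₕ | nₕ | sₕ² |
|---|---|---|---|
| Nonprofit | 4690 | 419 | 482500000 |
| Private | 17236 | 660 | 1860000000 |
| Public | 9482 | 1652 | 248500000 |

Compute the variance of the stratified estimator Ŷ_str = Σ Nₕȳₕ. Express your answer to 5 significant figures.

8.3940 × 10^14

Var(Ŷ_str) = Σₕ Nₕ²(1 − fₕ)sₕ²/nₕ.
Nonprofit: 4690²·(1 − 419/4690)·482500000/419 = 2.3066713 × 10^13.
Private: 17236²·(1 − 660/17236)·1860000000/660 = 8.0516564 × 10^14.
Public: 9482²·(1 − 1652/9482)·248500000/1652 = 1.1168068 × 10^13.
Sum = 8.3940042 × 10^14.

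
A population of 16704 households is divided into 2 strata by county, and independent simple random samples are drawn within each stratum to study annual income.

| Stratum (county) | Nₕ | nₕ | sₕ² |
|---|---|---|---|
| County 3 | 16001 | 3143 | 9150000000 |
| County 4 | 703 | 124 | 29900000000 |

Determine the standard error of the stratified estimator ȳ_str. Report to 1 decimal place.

1580.6

Var(ȳ_str) = Σₕ Wₕ²(1 − fₕ)sₕ²/nₕ with Wₕ = Nₕ/N, N = 16704.
County 3: Wₕ = 0.95791427; term = 0.95791427²·(1 − 0.19642522)·9150000000/3143 = 2.1466256 × 10^6.
County 4: Wₕ = 0.04208573; term = 0.04208573²·(1 − 0.17638691)·29900000000/124 = 351756.74.
Sum = 2.4983823 × 10^6.
SE = √(2.4983823 × 10^6) = 1580.6.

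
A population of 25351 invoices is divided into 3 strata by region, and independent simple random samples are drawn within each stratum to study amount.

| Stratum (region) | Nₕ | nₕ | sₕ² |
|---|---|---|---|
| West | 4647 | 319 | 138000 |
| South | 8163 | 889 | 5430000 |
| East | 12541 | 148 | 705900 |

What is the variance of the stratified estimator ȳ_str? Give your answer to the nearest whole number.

Var(ȳ_str) = Σₕ Wₕ²(1 − fₕ)sₕ²/nₕ with Wₕ = Nₕ/N, N = 25351.
West: Wₕ = 0.18330638; term = 0.18330638²·(1 − 0.06864644)·138000/319 = 13.538113.
South: Wₕ = 0.32199913; term = 0.32199913²·(1 − 0.10890604)·5430000/889 = 564.32718.
East: Wₕ = 0.49469449; term = 0.49469449²·(1 − 0.01180129)·705900/148 = 1153.453.
Sum = 1731.3183.

1731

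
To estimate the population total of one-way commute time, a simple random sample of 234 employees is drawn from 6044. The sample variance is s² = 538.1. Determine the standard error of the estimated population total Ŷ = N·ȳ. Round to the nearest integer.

Var(Ŷ) = N²·Var(ȳ) = N²·(1 − n/N)·s²/n.
f = 234/6044 = 0.03871608; Var(ȳ) = 0.96128392·538.1/234 = 2.2105422.
Var(Ŷ) = 6044² · 2.2105422 = 8.0750965 × 10^7.
SE(Ŷ) = √(8.0750965 × 10^7) = 8986.

8986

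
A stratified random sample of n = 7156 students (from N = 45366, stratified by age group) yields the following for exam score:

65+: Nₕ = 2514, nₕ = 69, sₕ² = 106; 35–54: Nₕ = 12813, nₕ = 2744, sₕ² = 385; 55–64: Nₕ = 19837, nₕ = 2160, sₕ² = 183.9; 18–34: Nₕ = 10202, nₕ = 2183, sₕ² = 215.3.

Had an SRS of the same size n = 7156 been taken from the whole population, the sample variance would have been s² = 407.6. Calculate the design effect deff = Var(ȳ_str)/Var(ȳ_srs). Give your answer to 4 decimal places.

Var(ȳ_str) = Σ Wₕ²(1−fₕ)sₕ²/nₕ with Wₕ = Nₕ/45366:
  65+: (2514/45366)²·(1−69/2514)·106/69 = 0.0045881746
  35–54: (12813/45366)²·(1−2744/12813)·385/2744 = 0.0087953436
  55–64: (19837/45366)²·(1−2160/19837)·183.9/2160 = 0.01450613
  18–34: (10202/45366)²·(1−2183/10202)·215.3/2183 = 0.0039204403
  → Var(ȳ_str) = 0.031810089.
Var(ȳ_srs) = (1 − 7156/45366)·407.6/7156 = 0.047974493.
deff = 0.031810089 / 0.047974493 = 0.6631.

0.6631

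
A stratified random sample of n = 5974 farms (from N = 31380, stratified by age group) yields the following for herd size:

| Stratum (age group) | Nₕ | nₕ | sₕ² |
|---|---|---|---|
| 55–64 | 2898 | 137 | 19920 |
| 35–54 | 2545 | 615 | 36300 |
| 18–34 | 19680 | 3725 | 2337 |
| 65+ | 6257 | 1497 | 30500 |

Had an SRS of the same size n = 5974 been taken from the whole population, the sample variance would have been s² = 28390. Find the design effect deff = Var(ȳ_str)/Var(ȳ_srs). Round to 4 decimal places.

Var(ȳ_str) = Σ Wₕ²(1−fₕ)sₕ²/nₕ with Wₕ = Nₕ/31380:
  55–64: (2898/31380)²·(1−137/2898)·19920/137 = 1.1814835
  35–54: (2545/31380)²·(1−615/2545)·36300/615 = 0.29442232
  18–34: (19680/31380)²·(1−3725/19680)·2337/3725 = 0.20005456
  65+: (6257/31380)²·(1−1497/6257)·30500/1497 = 0.61623345
  → Var(ȳ_str) = 2.2921938.
Var(ȳ_srs) = (1 − 5974/31380)·28390/5974 = 3.8475434.
deff = 2.2921938 / 3.8475434 = 0.5958.

0.5958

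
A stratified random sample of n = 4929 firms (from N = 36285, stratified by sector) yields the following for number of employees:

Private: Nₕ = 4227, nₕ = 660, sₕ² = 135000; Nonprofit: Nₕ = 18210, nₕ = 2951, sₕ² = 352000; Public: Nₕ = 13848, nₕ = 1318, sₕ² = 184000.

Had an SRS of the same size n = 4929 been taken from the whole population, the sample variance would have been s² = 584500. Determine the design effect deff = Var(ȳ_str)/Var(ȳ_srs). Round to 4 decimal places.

Var(ȳ_str) = Σ Wₕ²(1−fₕ)sₕ²/nₕ with Wₕ = Nₕ/36285:
  Private: (4227/36285)²·(1−660/4227)·135000/660 = 2.3424533
  Nonprofit: (18210/36285)²·(1−2951/18210)·352000/2951 = 25.174173
  Public: (13848/36285)²·(1−1318/13848)·184000/1318 = 18.398664
  → Var(ȳ_str) = 45.91529.
Var(ȳ_srs) = (1 − 4929/36285)·584500/4929 = 102.47531.
deff = 45.91529 / 102.47531 = 0.4481.

0.4481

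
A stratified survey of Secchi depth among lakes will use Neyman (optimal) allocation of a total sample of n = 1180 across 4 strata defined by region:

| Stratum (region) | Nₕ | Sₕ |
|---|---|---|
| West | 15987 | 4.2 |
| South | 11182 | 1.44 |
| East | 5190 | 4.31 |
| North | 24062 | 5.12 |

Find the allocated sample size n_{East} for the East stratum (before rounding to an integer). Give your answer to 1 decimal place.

Neyman allocation: nₕ = n·NₕSₕ / Σⱼ NⱼSⱼ.
Σ NⱼSⱼ = 15987·4.2 + 11182·1.44 + 5190·4.31 + 24062·5.12 = 228813.82.
n_{East} = 1180·5190·4.31 / 228813.82 = 115.4.

115.4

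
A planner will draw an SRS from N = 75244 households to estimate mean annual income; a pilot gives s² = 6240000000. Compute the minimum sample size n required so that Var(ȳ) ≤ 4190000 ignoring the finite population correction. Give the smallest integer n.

1490

Without fpc, n₀ = s²/D = 6240000000/4190000 = 1489.2601.
Rounding up, n = 1490.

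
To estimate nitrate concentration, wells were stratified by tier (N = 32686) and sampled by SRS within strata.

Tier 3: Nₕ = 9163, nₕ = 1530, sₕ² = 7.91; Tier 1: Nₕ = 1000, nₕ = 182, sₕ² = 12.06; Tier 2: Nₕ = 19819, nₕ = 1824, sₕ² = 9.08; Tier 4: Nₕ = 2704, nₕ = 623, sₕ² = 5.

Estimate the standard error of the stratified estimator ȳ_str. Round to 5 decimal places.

Var(ȳ_str) = Σₕ Wₕ²(1 − fₕ)sₕ²/nₕ with Wₕ = Nₕ/N, N = 32686.
Tier 3: Wₕ = 0.28033409; term = 0.28033409²·(1 − 0.16697588)·7.91/1530 = 3.3844995 × 10^-4.
Tier 1: Wₕ = 0.03059414; term = 0.03059414²·(1 − 0.18200000)·12.06/182 = 5.0734767 × 10^-5.
Tier 2: Wₕ = 0.60634522; term = 0.60634522²·(1 − 0.09203290)·9.08/1824 = 0.0016617705.
Tier 4: Wₕ = 0.08272655; term = 0.08272655²·(1 − 0.23039941)·5/623 = 4.2270479 × 10^-5.
Sum = 0.0020932257.
SE = √(0.0020932257) = 0.04575.

0.04575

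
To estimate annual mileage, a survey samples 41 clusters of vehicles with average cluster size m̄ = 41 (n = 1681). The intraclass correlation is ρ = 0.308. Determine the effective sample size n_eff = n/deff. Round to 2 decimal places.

deff = 1 + (41 − 1)·0.308 = 1 + 12.32 = 13.32.
n_eff = 1681 / 13.32 = 126.20.

126.20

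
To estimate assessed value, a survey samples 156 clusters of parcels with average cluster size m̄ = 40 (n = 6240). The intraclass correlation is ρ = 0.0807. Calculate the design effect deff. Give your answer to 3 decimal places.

4.147

deff = 1 + (40 − 1)·0.0807 = 1 + 3.1473 = 4.1473.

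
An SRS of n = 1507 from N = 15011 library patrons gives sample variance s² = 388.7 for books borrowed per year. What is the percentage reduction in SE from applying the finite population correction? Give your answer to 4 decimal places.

f = n/N = 1507/15011 = 0.10039305.
SE_no-fpc = √(s²/n) = 0.50786776; SE_fpc = √((1−f)s²/n) = 0.48170044.
Ratio = √(1−f) = 0.94847612. Reduction = 100·(1 − 0.94847612) = 5.1524%.

5.1524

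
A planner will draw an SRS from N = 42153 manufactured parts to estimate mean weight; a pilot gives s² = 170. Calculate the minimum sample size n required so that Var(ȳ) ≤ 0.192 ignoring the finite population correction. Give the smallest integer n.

886

Without fpc, n₀ = s²/D = 170/0.192 = 885.4167.
Rounding up, n = 886.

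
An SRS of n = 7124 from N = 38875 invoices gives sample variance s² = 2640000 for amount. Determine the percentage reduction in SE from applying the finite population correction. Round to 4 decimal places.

f = n/N = 7124/38875 = 0.18325402.
SE_no-fpc = √(s²/n) = 19.250411; SE_fpc = √((1−f)s²/n) = 17.397366.
Ratio = √(1−f) = 0.90374000. Reduction = 100·(1 − 0.90374000) = 9.6260%.

9.6260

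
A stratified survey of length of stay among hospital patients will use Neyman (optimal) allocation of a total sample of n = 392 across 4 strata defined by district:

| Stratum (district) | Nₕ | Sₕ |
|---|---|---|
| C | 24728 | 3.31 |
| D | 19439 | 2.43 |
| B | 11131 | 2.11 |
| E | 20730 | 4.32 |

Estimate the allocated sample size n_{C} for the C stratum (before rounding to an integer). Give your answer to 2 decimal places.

132.51

Neyman allocation: nₕ = n·NₕSₕ / Σⱼ NⱼSⱼ.
Σ NⱼSⱼ = 24728·3.31 + 19439·2.43 + 11131·2.11 + 20730·4.32 = 242126.46.
n_{C} = 392·24728·3.31 / 242126.46 = 132.51.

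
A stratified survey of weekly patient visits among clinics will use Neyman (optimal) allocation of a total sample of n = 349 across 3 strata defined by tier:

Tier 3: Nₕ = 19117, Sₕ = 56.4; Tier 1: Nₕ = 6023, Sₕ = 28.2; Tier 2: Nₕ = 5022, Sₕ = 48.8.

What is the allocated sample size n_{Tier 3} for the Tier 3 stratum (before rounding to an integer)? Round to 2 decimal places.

252.02

Neyman allocation: nₕ = n·NₕSₕ / Σⱼ NⱼSⱼ.
Σ NⱼSⱼ = 19117·56.4 + 6023·28.2 + 5022·48.8 = 1.493121 × 10^6.
n_{Tier 3} = 349·19117·56.4 / (1.493121 × 10^6) = 252.02.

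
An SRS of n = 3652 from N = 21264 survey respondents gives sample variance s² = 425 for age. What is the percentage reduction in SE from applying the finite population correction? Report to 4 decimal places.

8.9915

f = n/N = 3652/21264 = 0.17174567.
SE_no-fpc = √(s²/n) = 0.3411372; SE_fpc = √((1−f)s²/n) = 0.31046378.
Ratio = √(1−f) = 0.91008479. Reduction = 100·(1 − 0.91008479) = 8.9915%.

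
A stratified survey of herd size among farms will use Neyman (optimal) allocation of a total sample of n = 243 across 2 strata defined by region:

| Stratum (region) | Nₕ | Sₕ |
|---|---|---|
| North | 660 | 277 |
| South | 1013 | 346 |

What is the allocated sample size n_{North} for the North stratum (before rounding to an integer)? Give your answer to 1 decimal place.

Neyman allocation: nₕ = n·NₕSₕ / Σⱼ NⱼSⱼ.
Σ NⱼSⱼ = 660·277 + 1013·346 = 533318.
n_{North} = 243·660·277 / 533318 = 83.3.

83.3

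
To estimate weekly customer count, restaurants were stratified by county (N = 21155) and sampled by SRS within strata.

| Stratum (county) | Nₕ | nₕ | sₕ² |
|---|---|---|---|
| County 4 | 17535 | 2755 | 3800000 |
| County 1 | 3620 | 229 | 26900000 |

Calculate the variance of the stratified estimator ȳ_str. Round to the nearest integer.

4021

Var(ȳ_str) = Σₕ Wₕ²(1 − fₕ)sₕ²/nₕ with Wₕ = Nₕ/N, N = 21155.
County 4: Wₕ = 0.82888206; term = 0.82888206²·(1 − 0.15711434)·3800000/2755 = 798.75969.
County 1: Wₕ = 0.17111794; term = 0.17111794²·(1 − 0.06325967)·26900000/229 = 3222.0116.
Sum = 4020.7713.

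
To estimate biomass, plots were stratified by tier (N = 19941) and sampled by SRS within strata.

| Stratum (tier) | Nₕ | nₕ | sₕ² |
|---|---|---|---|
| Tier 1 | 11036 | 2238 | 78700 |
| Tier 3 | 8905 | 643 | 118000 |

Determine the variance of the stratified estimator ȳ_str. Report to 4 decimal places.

42.5409

Var(ȳ_str) = Σₕ Wₕ²(1 − fₕ)sₕ²/nₕ with Wₕ = Nₕ/N, N = 19941.
Tier 1: Wₕ = 0.55343263; term = 0.55343263²·(1 − 0.20279087)·78700/2238 = 8.5865051.
Tier 3: Wₕ = 0.44656737; term = 0.44656737²·(1 − 0.07220663)·118000/643 = 33.954417.
Sum = 42.540922.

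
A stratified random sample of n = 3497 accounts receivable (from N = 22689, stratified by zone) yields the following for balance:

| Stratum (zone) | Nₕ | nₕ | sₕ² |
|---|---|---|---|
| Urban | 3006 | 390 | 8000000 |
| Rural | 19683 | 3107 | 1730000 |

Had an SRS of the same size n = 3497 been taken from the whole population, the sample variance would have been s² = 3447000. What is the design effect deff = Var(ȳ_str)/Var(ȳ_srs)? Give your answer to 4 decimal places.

Var(ȳ_str) = Σ Wₕ²(1−fₕ)sₕ²/nₕ with Wₕ = Nₕ/22689:
  Urban: (3006/22689)²·(1−390/3006)·8000000/390 = 313.344
  Rural: (19683/22689)²·(1−3107/19683)·1730000/3107 = 352.89473
  → Var(ȳ_str) = 666.23873.
Var(ȳ_srs) = (1 − 3497/22689)·3447000/3497 = 833.77819.
deff = 666.23873 / 833.77819 = 0.7991.

0.7991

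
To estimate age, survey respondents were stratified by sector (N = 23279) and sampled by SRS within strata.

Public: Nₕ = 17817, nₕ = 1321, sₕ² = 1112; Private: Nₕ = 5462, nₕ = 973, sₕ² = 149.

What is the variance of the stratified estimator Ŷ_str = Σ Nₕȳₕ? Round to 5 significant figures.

2.5116 × 10^8

Var(Ŷ_str) = Σₕ Nₕ²(1 − fₕ)sₕ²/nₕ.
Public: 17817²·(1 − 1321/17817)·1112/1321 = 2.4740883 × 10^8.
Private: 5462²·(1 − 973/5462)·149/973 = 3.7546956 × 10^6.
Sum = 2.5116353 × 10^8.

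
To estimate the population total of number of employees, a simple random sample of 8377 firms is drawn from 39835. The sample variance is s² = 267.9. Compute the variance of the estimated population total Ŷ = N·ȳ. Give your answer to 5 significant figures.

Var(Ŷ) = N²·Var(ȳ) = N²·(1 − n/N)·s²/n.
f = 8377/39835 = 0.21029246; Var(ȳ) = 0.78970754·267.9/8377 = 0.025255181.
Var(Ŷ) = 39835² · 0.025255181 = 4.0075609 × 10^7.

4.0076 × 10^7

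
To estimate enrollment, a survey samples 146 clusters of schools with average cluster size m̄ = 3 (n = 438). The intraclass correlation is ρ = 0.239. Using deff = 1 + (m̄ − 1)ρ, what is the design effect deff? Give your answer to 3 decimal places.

deff = 1 + (3 − 1)·0.239 = 1 + 0.478 = 1.478.

1.478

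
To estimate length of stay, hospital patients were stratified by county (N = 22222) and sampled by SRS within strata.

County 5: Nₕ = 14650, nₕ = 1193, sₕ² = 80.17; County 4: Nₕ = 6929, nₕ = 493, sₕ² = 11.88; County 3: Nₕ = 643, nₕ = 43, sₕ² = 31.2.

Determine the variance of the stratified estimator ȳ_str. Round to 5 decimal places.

0.02957

Var(ȳ_str) = Σₕ Wₕ²(1 − fₕ)sₕ²/nₕ with Wₕ = Nₕ/N, N = 22222.
County 5: Wₕ = 0.65925659; term = 0.65925659²·(1 − 0.08143345)·80.17/1193 = 0.026828169.
County 4: Wₕ = 0.31180812; term = 0.31180812²·(1 − 0.07115024)·11.88/493 = 0.002176155.
County 3: Wₕ = 0.02893529; term = 0.02893529²·(1 − 0.06687403)·31.2/43 = 5.6686817 × 10^-4.
Sum = 0.029571192.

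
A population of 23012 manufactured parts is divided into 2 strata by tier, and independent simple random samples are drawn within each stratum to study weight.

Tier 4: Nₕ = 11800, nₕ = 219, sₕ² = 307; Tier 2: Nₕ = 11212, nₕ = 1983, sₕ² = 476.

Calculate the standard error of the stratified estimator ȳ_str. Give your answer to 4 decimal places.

0.6393

Var(ȳ_str) = Σₕ Wₕ²(1 − fₕ)sₕ²/nₕ with Wₕ = Nₕ/N, N = 23012.
Tier 4: Wₕ = 0.51277594; term = 0.51277594²·(1 − 0.01855932)·307/219 = 0.36175421.
Tier 2: Wₕ = 0.48722406; term = 0.48722406²·(1 − 0.17686407)·476/1983 = 0.046904363.
Sum = 0.40865857.
SE = √(0.40865857) = 0.6393.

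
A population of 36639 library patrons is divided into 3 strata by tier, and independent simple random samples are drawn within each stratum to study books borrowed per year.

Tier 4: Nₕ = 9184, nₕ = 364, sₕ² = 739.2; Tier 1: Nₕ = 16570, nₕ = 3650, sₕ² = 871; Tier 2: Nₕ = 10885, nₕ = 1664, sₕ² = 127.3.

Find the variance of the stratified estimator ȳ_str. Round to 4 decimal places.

0.1663

Var(ȳ_str) = Σₕ Wₕ²(1 − fₕ)sₕ²/nₕ with Wₕ = Nₕ/N, N = 36639.
Tier 4: Wₕ = 0.25066186; term = 0.25066186²·(1 − 0.03963415)·739.2/364 = 0.12253885.
Tier 1: Wₕ = 0.45225033; term = 0.45225033²·(1 − 0.22027761)·871/3650 = 0.038055996.
Tier 2: Wₕ = 0.29708780; term = 0.29708780²·(1 − 0.15287092)·127.3/1664 = 0.0057199774.
Sum = 0.16631482.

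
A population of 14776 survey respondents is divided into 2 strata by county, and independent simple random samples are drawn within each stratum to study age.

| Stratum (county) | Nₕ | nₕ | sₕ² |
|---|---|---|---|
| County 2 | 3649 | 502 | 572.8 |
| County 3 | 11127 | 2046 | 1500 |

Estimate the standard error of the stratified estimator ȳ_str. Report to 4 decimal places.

0.6319

Var(ȳ_str) = Σₕ Wₕ²(1 − fₕ)sₕ²/nₕ with Wₕ = Nₕ/N, N = 14776.
County 2: Wₕ = 0.24695452; term = 0.24695452²·(1 − 0.13757194)·572.8/502 = 0.060014492.
County 3: Wₕ = 0.75304548; term = 0.75304548²·(1 − 0.18387706)·1500/2046 = 0.33929982.
Sum = 0.39931431.
SE = √(0.39931431) = 0.6319.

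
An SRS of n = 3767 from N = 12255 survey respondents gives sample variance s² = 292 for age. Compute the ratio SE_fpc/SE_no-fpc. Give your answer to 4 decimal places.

f = n/N = 3767/12255 = 0.30738474.
SE_no-fpc = √(s²/n) = 0.27841563; SE_fpc = √((1−f)s²/n) = 0.23170726.
Ratio = √(1−f) = 0.83223510.

0.8322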